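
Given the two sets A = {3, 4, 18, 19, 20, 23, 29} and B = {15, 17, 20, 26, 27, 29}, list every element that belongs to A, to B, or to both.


A ∪ B = all elements in A or B (or both)
A = {3, 4, 18, 19, 20, 23, 29}
B = {15, 17, 20, 26, 27, 29}
A ∪ B = {3, 4, 15, 17, 18, 19, 20, 23, 26, 27, 29}

A ∪ B = {3, 4, 15, 17, 18, 19, 20, 23, 26, 27, 29}


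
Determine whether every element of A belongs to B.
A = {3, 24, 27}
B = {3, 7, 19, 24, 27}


A ⊆ B means every element of A is in B.
All elements of A are in B.
So A ⊆ B.

Yes, A ⊆ B


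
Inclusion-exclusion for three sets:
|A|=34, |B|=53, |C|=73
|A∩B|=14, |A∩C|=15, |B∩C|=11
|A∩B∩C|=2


|A∪B∪C| = |A|+|B|+|C| - |A∩B|-|A∩C|-|B∩C| + |A∩B∩C|
= 34+53+73 - 14-15-11 + 2
= 160 - 40 + 2
= 122

|A ∪ B ∪ C| = 122


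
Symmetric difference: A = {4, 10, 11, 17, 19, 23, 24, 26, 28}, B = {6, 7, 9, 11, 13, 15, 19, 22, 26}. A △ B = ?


A △ B = (A \ B) ∪ (B \ A) = elements in exactly one of A or B
A \ B = {4, 10, 17, 23, 24, 28}
B \ A = {6, 7, 9, 13, 15, 22}
A △ B = {4, 6, 7, 9, 10, 13, 15, 17, 22, 23, 24, 28}

A △ B = {4, 6, 7, 9, 10, 13, 15, 17, 22, 23, 24, 28}


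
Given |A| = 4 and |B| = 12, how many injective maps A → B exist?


An injection sends each of |A| = 4 inputs to a distinct output in B.
# injections = |B|·(|B|-1)·…·(|B|-|A|+1) = 12! / (12 - 4)!
= 12 × 11 × 10 × 9
= 11880

Number of injections = 11880


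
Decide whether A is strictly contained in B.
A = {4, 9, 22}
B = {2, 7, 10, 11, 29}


A ⊂ B requires: A ⊆ B AND A ≠ B.
A ⊆ B? No
A ⊄ B, so A is not a proper subset.

No, A is not a proper subset of B


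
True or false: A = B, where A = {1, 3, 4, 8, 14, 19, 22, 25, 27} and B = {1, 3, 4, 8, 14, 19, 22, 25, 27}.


Two sets are equal iff they have exactly the same elements.
A = {1, 3, 4, 8, 14, 19, 22, 25, 27}
B = {1, 3, 4, 8, 14, 19, 22, 25, 27}
Same elements → A = B

Yes, A = B


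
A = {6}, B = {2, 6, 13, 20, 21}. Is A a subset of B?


A ⊆ B means every element of A is in B.
All elements of A are in B.
So A ⊆ B.

Yes, A ⊆ B


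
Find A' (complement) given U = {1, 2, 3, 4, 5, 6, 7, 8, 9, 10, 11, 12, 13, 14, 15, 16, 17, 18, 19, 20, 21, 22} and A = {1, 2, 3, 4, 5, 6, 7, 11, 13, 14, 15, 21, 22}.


Aᶜ = U \ A = elements in U but not in A
U = {1, 2, 3, 4, 5, 6, 7, 8, 9, 10, 11, 12, 13, 14, 15, 16, 17, 18, 19, 20, 21, 22}
A = {1, 2, 3, 4, 5, 6, 7, 11, 13, 14, 15, 21, 22}
Aᶜ = {8, 9, 10, 12, 16, 17, 18, 19, 20}

Aᶜ = {8, 9, 10, 12, 16, 17, 18, 19, 20}


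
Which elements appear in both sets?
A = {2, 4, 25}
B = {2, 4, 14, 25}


A ∩ B = elements in both A and B
A = {2, 4, 25}
B = {2, 4, 14, 25}
A ∩ B = {2, 4, 25}

A ∩ B = {2, 4, 25}


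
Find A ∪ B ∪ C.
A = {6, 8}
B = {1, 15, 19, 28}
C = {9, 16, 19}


A ∪ B = {1, 6, 8, 15, 19, 28}
(A ∪ B) ∪ C = {1, 6, 8, 9, 15, 16, 19, 28}

A ∪ B ∪ C = {1, 6, 8, 9, 15, 16, 19, 28}


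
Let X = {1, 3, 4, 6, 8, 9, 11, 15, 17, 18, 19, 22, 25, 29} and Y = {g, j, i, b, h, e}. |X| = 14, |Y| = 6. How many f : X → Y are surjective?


n = |X| = 14, k = |Y| = 6. Surjections via inclusion-exclusion:
S(n,k) = Σ(-1)^i × C(k,i) × (k-i)^n, i=0 to k
i=0: (-1)^0×C(6,0)×6^14 = 78364164096
i=1: (-1)^1×C(6,1)×5^14 = -36621093750
i=2: (-1)^2×C(6,2)×4^14 = 4026531840
i=3: (-1)^3×C(6,3)×3^14 = -95659380
i=4: (-1)^4×C(6,4)×2^14 = 245760
i=5: (-1)^5×C(6,5)×1^14 = -6
i=6: (-1)^6×C(6,6)×0^14 = 0
Total = 45674188560

Number of surjections = 45674188560


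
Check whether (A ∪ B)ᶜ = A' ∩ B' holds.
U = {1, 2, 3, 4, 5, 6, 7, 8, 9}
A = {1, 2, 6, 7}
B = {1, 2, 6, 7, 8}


LHS: A ∪ B = {1, 2, 6, 7, 8}
(A ∪ B)' = U \ (A ∪ B) = {3, 4, 5, 9}
A' = {3, 4, 5, 8, 9}, B' = {3, 4, 5, 9}
Claimed RHS: A' ∩ B' = {3, 4, 5, 9}
Identity is VALID: LHS = RHS = {3, 4, 5, 9} ✓

Identity is valid. (A ∪ B)' = A' ∩ B' = {3, 4, 5, 9}


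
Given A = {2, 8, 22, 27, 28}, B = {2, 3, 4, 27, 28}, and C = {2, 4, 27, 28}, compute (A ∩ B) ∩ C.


A ∩ B = {2, 27, 28}
(A ∩ B) ∩ C = {2, 27, 28}

A ∩ B ∩ C = {2, 27, 28}


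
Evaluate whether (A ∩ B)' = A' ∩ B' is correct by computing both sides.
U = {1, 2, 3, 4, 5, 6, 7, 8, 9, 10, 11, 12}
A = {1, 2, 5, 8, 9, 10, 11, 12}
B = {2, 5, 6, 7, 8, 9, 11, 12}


LHS: A ∩ B = {2, 5, 8, 9, 11, 12}
(A ∩ B)' = U \ (A ∩ B) = {1, 3, 4, 6, 7, 10}
A' = {3, 4, 6, 7}, B' = {1, 3, 4, 10}
Claimed RHS: A' ∩ B' = {3, 4}
Identity is INVALID: LHS = {1, 3, 4, 6, 7, 10} but the RHS claimed here equals {3, 4}. The correct form is (A ∩ B)' = A' ∪ B'.

Identity is invalid: (A ∩ B)' = {1, 3, 4, 6, 7, 10} but A' ∩ B' = {3, 4}. The correct De Morgan law is (A ∩ B)' = A' ∪ B'.


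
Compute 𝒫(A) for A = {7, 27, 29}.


|A| = 3, so |P(A)| = 2^3 = 8
Enumerate subsets by cardinality (0 to 3):
∅, {7}, {27}, {29}, {7, 27}, {7, 29}, {27, 29}, {7, 27, 29}

P(A) has 8 subsets: ∅, {7}, {27}, {29}, {7, 27}, {7, 29}, {27, 29}, {7, 27, 29}


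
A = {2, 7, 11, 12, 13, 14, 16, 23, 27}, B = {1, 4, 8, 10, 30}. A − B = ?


A \ B = elements in A but not in B
A = {2, 7, 11, 12, 13, 14, 16, 23, 27}
B = {1, 4, 8, 10, 30}
Remove from A any elements in B
A \ B = {2, 7, 11, 12, 13, 14, 16, 23, 27}

A \ B = {2, 7, 11, 12, 13, 14, 16, 23, 27}


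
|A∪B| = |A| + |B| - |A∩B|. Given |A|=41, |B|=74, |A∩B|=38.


|A ∪ B| = |A| + |B| - |A ∩ B|
= 41 + 74 - 38
= 77

|A ∪ B| = 77


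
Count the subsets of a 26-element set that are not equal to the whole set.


Total subsets = 2^n = 2^26 = 67108864
Proper subsets exclude the set itself: 2^n - 1
= 67108864 - 1
= 67108863

Number of proper subsets = 67108863


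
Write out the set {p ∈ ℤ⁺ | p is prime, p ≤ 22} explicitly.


Checking each candidate:
Condition: primes ≤ 22
Result = {2, 3, 5, 7, 11, 13, 17, 19}

{2, 3, 5, 7, 11, 13, 17, 19}


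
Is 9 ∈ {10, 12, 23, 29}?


A = {10, 12, 23, 29}
Checking if 9 is in A
9 is not in A → False

9 ∉ A


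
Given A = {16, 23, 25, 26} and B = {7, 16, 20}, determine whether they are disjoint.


Disjoint means A ∩ B = ∅.
A ∩ B = {16}
A ∩ B ≠ ∅, so A and B are NOT disjoint.

No, A and B are not disjoint (A ∩ B = {16})


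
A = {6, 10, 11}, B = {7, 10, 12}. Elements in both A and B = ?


A = {6, 10, 11}
B = {7, 10, 12}
Region: in both A and B
Elements: {10}

Elements in both A and B: {10}


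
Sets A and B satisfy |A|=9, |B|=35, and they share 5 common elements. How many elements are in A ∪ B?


|A ∪ B| = |A| + |B| - |A ∩ B|
= 9 + 35 - 5
= 39

|A ∪ B| = 39


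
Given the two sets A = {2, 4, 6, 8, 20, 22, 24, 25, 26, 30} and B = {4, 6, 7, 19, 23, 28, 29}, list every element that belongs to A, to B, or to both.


A ∪ B = all elements in A or B (or both)
A = {2, 4, 6, 8, 20, 22, 24, 25, 26, 30}
B = {4, 6, 7, 19, 23, 28, 29}
A ∪ B = {2, 4, 6, 7, 8, 19, 20, 22, 23, 24, 25, 26, 28, 29, 30}

A ∪ B = {2, 4, 6, 7, 8, 19, 20, 22, 23, 24, 25, 26, 28, 29, 30}


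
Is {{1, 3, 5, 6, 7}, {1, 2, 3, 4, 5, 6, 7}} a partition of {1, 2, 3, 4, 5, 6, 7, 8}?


A partition requires: (1) non-empty parts, (2) pairwise disjoint, (3) union = U
Parts: {1, 3, 5, 6, 7}, {1, 2, 3, 4, 5, 6, 7}
Union of parts: {1, 2, 3, 4, 5, 6, 7}
U = {1, 2, 3, 4, 5, 6, 7, 8}
All non-empty? True
Pairwise disjoint? False
Covers U? False

No, not a valid partition


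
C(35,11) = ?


C(n,k) = n! / (k!(n-k)!)
C(35,11) = 35! / (11!24!)
= 417225900

C(35,11) = 417225900


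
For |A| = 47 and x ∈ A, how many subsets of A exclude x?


Subsets of A avoiding x are subsets of A \ {x}, which has 46 elements.
Count = 2^(n-1) = 2^46
= 70368744177664

Number of subsets avoiding x = 70368744177664


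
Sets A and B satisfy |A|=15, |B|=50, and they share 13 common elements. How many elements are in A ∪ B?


|A ∪ B| = |A| + |B| - |A ∩ B|
= 15 + 50 - 13
= 52

|A ∪ B| = 52


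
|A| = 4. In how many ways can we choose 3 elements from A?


C(n,k) = n! / (k!(n-k)!)
C(4,3) = 4! / (3!1!)
= 4

C(4,3) = 4


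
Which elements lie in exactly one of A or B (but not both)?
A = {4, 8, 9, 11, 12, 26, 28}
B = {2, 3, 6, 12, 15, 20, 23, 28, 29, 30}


A △ B = (A \ B) ∪ (B \ A) = elements in exactly one of A or B
A \ B = {4, 8, 9, 11, 26}
B \ A = {2, 3, 6, 15, 20, 23, 29, 30}
A △ B = {2, 3, 4, 6, 8, 9, 11, 15, 20, 23, 26, 29, 30}

A △ B = {2, 3, 4, 6, 8, 9, 11, 15, 20, 23, 26, 29, 30}


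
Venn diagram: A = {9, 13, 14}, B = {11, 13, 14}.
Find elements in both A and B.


A = {9, 13, 14}
B = {11, 13, 14}
Region: in both A and B
Elements: {13, 14}

Elements in both A and B: {13, 14}


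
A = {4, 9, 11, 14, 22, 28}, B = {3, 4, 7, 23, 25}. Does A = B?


Two sets are equal iff they have exactly the same elements.
A = {4, 9, 11, 14, 22, 28}
B = {3, 4, 7, 23, 25}
Differences: {3, 7, 9, 11, 14, 22, 23, 25, 28}
A ≠ B

No, A ≠ B


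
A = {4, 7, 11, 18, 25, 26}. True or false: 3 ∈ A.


A = {4, 7, 11, 18, 25, 26}
Checking if 3 is in A
3 is not in A → False

3 ∉ A


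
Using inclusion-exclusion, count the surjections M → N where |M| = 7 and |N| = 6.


n = |M| = 7, k = |N| = 6. Surjections via inclusion-exclusion:
S(n,k) = Σ(-1)^i × C(k,i) × (k-i)^n, i=0 to k
i=0: (-1)^0×C(6,0)×6^7 = 279936
i=1: (-1)^1×C(6,1)×5^7 = -468750
i=2: (-1)^2×C(6,2)×4^7 = 245760
i=3: (-1)^3×C(6,3)×3^7 = -43740
i=4: (-1)^4×C(6,4)×2^7 = 1920
i=5: (-1)^5×C(6,5)×1^7 = -6
i=6: (-1)^6×C(6,6)×0^7 = 0
Total = 15120

Number of surjections = 15120


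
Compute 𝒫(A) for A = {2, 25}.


|A| = 2, so |P(A)| = 2^2 = 4
Enumerate subsets by cardinality (0 to 2):
∅, {2}, {25}, {2, 25}

P(A) has 4 subsets: ∅, {2}, {25}, {2, 25}


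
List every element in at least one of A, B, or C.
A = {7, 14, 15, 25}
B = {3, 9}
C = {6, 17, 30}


A ∪ B = {3, 7, 9, 14, 15, 25}
(A ∪ B) ∪ C = {3, 6, 7, 9, 14, 15, 17, 25, 30}

A ∪ B ∪ C = {3, 6, 7, 9, 14, 15, 17, 25, 30}


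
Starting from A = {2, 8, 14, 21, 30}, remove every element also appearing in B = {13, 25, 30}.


A \ B = elements in A but not in B
A = {2, 8, 14, 21, 30}
B = {13, 25, 30}
Remove from A any elements in B
A \ B = {2, 8, 14, 21}

A \ B = {2, 8, 14, 21}


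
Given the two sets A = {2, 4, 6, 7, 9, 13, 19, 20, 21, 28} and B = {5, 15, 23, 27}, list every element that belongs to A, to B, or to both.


A ∪ B = all elements in A or B (or both)
A = {2, 4, 6, 7, 9, 13, 19, 20, 21, 28}
B = {5, 15, 23, 27}
A ∪ B = {2, 4, 5, 6, 7, 9, 13, 15, 19, 20, 21, 23, 27, 28}

A ∪ B = {2, 4, 5, 6, 7, 9, 13, 15, 19, 20, 21, 23, 27, 28}


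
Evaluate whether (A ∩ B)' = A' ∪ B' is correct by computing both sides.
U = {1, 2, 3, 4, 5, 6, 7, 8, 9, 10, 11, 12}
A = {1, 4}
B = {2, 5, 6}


LHS: A ∩ B = ∅
(A ∩ B)' = U \ (A ∩ B) = {1, 2, 3, 4, 5, 6, 7, 8, 9, 10, 11, 12}
A' = {2, 3, 5, 6, 7, 8, 9, 10, 11, 12}, B' = {1, 3, 4, 7, 8, 9, 10, 11, 12}
Claimed RHS: A' ∪ B' = {1, 2, 3, 4, 5, 6, 7, 8, 9, 10, 11, 12}
Identity is VALID: LHS = RHS = {1, 2, 3, 4, 5, 6, 7, 8, 9, 10, 11, 12} ✓

Identity is valid. (A ∩ B)' = A' ∪ B' = {1, 2, 3, 4, 5, 6, 7, 8, 9, 10, 11, 12}


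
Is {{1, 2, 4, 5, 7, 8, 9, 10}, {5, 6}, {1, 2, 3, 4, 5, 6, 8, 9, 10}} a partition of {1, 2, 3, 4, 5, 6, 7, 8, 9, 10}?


A partition requires: (1) non-empty parts, (2) pairwise disjoint, (3) union = U
Parts: {1, 2, 4, 5, 7, 8, 9, 10}, {5, 6}, {1, 2, 3, 4, 5, 6, 8, 9, 10}
Union of parts: {1, 2, 3, 4, 5, 6, 7, 8, 9, 10}
U = {1, 2, 3, 4, 5, 6, 7, 8, 9, 10}
All non-empty? True
Pairwise disjoint? False
Covers U? True

No, not a valid partition


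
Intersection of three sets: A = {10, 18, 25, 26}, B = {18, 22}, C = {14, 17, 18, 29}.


A ∩ B = {18}
(A ∩ B) ∩ C = {18}

A ∩ B ∩ C = {18}


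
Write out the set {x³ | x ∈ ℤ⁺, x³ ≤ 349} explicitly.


Checking each candidate:
Condition: positive perfect cubes ≤ 349
Result = {1, 8, 27, 64, 125, 216, 343}

{1, 8, 27, 64, 125, 216, 343}


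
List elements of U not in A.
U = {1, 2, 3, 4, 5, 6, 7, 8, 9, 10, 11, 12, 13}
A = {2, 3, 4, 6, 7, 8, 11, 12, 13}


Aᶜ = U \ A = elements in U but not in A
U = {1, 2, 3, 4, 5, 6, 7, 8, 9, 10, 11, 12, 13}
A = {2, 3, 4, 6, 7, 8, 11, 12, 13}
Aᶜ = {1, 5, 9, 10}

Aᶜ = {1, 5, 9, 10}


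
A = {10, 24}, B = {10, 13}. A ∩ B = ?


A ∩ B = elements in both A and B
A = {10, 24}
B = {10, 13}
A ∩ B = {10}

A ∩ B = {10}


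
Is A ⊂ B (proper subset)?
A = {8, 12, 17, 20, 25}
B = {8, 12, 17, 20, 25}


A ⊂ B requires: A ⊆ B AND A ≠ B.
A ⊆ B? Yes
A = B? Yes
A = B, so A is not a PROPER subset.

No, A is not a proper subset of B


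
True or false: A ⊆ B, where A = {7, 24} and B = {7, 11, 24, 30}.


A ⊆ B means every element of A is in B.
All elements of A are in B.
So A ⊆ B.

Yes, A ⊆ B


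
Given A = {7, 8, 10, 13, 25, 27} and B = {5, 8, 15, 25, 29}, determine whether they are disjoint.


Disjoint means A ∩ B = ∅.
A ∩ B = {8, 25}
A ∩ B ≠ ∅, so A and B are NOT disjoint.

No, A and B are not disjoint (A ∩ B = {8, 25})


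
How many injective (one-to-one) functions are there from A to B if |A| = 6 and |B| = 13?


An injection sends each of |A| = 6 inputs to a distinct output in B.
# injections = |B|·(|B|-1)·…·(|B|-|A|+1) = 13! / (13 - 6)!
= 13 × 12 × 11 × 10 × 9 × 8
= 1235520

Number of injections = 1235520


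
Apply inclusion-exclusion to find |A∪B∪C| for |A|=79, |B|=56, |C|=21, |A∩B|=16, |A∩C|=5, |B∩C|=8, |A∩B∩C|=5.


|A∪B∪C| = |A|+|B|+|C| - |A∩B|-|A∩C|-|B∩C| + |A∩B∩C|
= 79+56+21 - 16-5-8 + 5
= 156 - 29 + 5
= 132

|A ∪ B ∪ C| = 132


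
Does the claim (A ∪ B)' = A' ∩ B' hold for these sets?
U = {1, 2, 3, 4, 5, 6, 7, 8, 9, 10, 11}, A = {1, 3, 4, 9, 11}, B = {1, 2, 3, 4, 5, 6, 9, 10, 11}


LHS: A ∪ B = {1, 2, 3, 4, 5, 6, 9, 10, 11}
(A ∪ B)' = U \ (A ∪ B) = {7, 8}
A' = {2, 5, 6, 7, 8, 10}, B' = {7, 8}
Claimed RHS: A' ∩ B' = {7, 8}
Identity is VALID: LHS = RHS = {7, 8} ✓

Identity is valid. (A ∪ B)' = A' ∩ B' = {7, 8}


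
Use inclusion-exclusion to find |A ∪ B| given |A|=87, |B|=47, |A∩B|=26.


|A ∪ B| = |A| + |B| - |A ∩ B|
= 87 + 47 - 26
= 108

|A ∪ B| = 108


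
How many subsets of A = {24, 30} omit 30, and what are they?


A subset of A that omits 30 is a subset of A \ {30}, so there are 2^(n-1) = 2^1 = 2 of them.
Subsets excluding 30: ∅, {24}

Subsets excluding 30 (2 total): ∅, {24}


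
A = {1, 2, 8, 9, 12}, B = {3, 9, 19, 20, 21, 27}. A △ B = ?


A △ B = (A \ B) ∪ (B \ A) = elements in exactly one of A or B
A \ B = {1, 2, 8, 12}
B \ A = {3, 19, 20, 21, 27}
A △ B = {1, 2, 3, 8, 12, 19, 20, 21, 27}

A △ B = {1, 2, 3, 8, 12, 19, 20, 21, 27}


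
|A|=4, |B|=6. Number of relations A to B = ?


A relation from A to B is any subset of A × B.
|A × B| = 4 × 6 = 24
# relations = 2^|A × B| = 2^24 = 16777216

Number of relations = 16777216


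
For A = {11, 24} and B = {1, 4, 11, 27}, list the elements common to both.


A ∩ B = elements in both A and B
A = {11, 24}
B = {1, 4, 11, 27}
A ∩ B = {11}

A ∩ B = {11}


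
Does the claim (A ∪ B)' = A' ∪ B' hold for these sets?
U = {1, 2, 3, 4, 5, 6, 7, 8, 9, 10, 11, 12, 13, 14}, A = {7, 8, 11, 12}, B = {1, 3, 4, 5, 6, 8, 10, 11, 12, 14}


LHS: A ∪ B = {1, 3, 4, 5, 6, 7, 8, 10, 11, 12, 14}
(A ∪ B)' = U \ (A ∪ B) = {2, 9, 13}
A' = {1, 2, 3, 4, 5, 6, 9, 10, 13, 14}, B' = {2, 7, 9, 13}
Claimed RHS: A' ∪ B' = {1, 2, 3, 4, 5, 6, 7, 9, 10, 13, 14}
Identity is INVALID: LHS = {2, 9, 13} but the RHS claimed here equals {1, 2, 3, 4, 5, 6, 7, 9, 10, 13, 14}. The correct form is (A ∪ B)' = A' ∩ B'.

Identity is invalid: (A ∪ B)' = {2, 9, 13} but A' ∪ B' = {1, 2, 3, 4, 5, 6, 7, 9, 10, 13, 14}. The correct De Morgan law is (A ∪ B)' = A' ∩ B'.


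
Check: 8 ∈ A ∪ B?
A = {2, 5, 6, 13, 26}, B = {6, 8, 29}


A = {2, 5, 6, 13, 26}, B = {6, 8, 29}
A ∪ B = all elements in A or B
A ∪ B = {2, 5, 6, 8, 13, 26, 29}
Checking if 8 ∈ A ∪ B
8 is in A ∪ B → True

8 ∈ A ∪ B


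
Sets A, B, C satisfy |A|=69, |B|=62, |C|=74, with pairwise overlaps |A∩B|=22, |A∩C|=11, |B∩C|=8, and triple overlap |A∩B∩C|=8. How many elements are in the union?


|A∪B∪C| = |A|+|B|+|C| - |A∩B|-|A∩C|-|B∩C| + |A∩B∩C|
= 69+62+74 - 22-11-8 + 8
= 205 - 41 + 8
= 172

|A ∪ B ∪ C| = 172


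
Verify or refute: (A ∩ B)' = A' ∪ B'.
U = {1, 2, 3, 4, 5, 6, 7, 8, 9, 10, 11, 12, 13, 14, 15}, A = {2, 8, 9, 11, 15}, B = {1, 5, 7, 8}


LHS: A ∩ B = {8}
(A ∩ B)' = U \ (A ∩ B) = {1, 2, 3, 4, 5, 6, 7, 9, 10, 11, 12, 13, 14, 15}
A' = {1, 3, 4, 5, 6, 7, 10, 12, 13, 14}, B' = {2, 3, 4, 6, 9, 10, 11, 12, 13, 14, 15}
Claimed RHS: A' ∪ B' = {1, 2, 3, 4, 5, 6, 7, 9, 10, 11, 12, 13, 14, 15}
Identity is VALID: LHS = RHS = {1, 2, 3, 4, 5, 6, 7, 9, 10, 11, 12, 13, 14, 15} ✓

Identity is valid. (A ∩ B)' = A' ∪ B' = {1, 2, 3, 4, 5, 6, 7, 9, 10, 11, 12, 13, 14, 15}


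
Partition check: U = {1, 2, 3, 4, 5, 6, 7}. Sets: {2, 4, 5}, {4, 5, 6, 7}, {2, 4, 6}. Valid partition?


A partition requires: (1) non-empty parts, (2) pairwise disjoint, (3) union = U
Parts: {2, 4, 5}, {4, 5, 6, 7}, {2, 4, 6}
Union of parts: {2, 4, 5, 6, 7}
U = {1, 2, 3, 4, 5, 6, 7}
All non-empty? True
Pairwise disjoint? False
Covers U? False

No, not a valid partition


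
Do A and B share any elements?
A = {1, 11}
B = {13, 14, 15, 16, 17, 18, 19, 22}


Disjoint means A ∩ B = ∅.
A ∩ B = ∅
A ∩ B = ∅, so A and B are disjoint.

No — A and B share no elements (A ∩ B = ∅), so they are disjoint


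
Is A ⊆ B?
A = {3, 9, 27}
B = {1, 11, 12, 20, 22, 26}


A ⊆ B means every element of A is in B.
Elements in A not in B: {3, 9, 27}
So A ⊄ B.

No, A ⊄ B


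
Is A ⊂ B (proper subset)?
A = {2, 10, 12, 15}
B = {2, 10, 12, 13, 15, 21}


A ⊂ B requires: A ⊆ B AND A ≠ B.
A ⊆ B? Yes
A = B? No
A ⊂ B: Yes (A is a proper subset of B)

Yes, A ⊂ B


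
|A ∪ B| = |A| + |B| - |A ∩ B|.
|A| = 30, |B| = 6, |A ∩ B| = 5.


|A ∪ B| = |A| + |B| - |A ∩ B|
= 30 + 6 - 5
= 31

|A ∪ B| = 31


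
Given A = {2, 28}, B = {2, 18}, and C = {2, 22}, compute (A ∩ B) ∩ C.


A ∩ B = {2}
(A ∩ B) ∩ C = {2}

A ∩ B ∩ C = {2}


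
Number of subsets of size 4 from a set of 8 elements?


C(n,k) = n! / (k!(n-k)!)
C(8,4) = 8! / (4!4!)
= 70

C(8,4) = 70


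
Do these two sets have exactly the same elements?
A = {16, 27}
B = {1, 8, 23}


Two sets are equal iff they have exactly the same elements.
A = {16, 27}
B = {1, 8, 23}
Differences: {1, 8, 16, 23, 27}
A ≠ B

No, A ≠ B


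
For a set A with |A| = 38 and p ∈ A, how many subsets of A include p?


Subsets of A containing p correspond to subsets of A \ {p}, which has 37 elements.
Count = 2^(n-1) = 2^37
= 137438953472

Number of subsets containing p = 137438953472


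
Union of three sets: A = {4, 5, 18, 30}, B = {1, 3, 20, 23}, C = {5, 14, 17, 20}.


A ∪ B = {1, 3, 4, 5, 18, 20, 23, 30}
(A ∪ B) ∪ C = {1, 3, 4, 5, 14, 17, 18, 20, 23, 30}

A ∪ B ∪ C = {1, 3, 4, 5, 14, 17, 18, 20, 23, 30}


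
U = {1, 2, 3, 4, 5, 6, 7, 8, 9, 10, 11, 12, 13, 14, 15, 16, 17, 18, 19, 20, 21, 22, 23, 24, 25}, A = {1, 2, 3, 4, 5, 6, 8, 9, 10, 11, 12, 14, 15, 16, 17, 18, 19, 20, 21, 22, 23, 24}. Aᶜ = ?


Aᶜ = U \ A = elements in U but not in A
U = {1, 2, 3, 4, 5, 6, 7, 8, 9, 10, 11, 12, 13, 14, 15, 16, 17, 18, 19, 20, 21, 22, 23, 24, 25}
A = {1, 2, 3, 4, 5, 6, 8, 9, 10, 11, 12, 14, 15, 16, 17, 18, 19, 20, 21, 22, 23, 24}
Aᶜ = {7, 13, 25}

Aᶜ = {7, 13, 25}


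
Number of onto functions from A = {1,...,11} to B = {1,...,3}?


n = |A| = 11, k = |B| = 3. Surjections via inclusion-exclusion:
S(n,k) = Σ(-1)^i × C(k,i) × (k-i)^n, i=0 to k
i=0: (-1)^0×C(3,0)×3^11 = 177147
i=1: (-1)^1×C(3,1)×2^11 = -6144
i=2: (-1)^2×C(3,2)×1^11 = 3
i=3: (-1)^3×C(3,3)×0^11 = 0
Total = 171006

Number of surjections = 171006


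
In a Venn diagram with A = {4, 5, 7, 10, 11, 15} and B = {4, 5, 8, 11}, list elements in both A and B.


A = {4, 5, 7, 10, 11, 15}
B = {4, 5, 8, 11}
Region: in both A and B
Elements: {4, 5, 11}

Elements in both A and B: {4, 5, 11}


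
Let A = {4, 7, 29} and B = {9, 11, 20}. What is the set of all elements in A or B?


A ∪ B = all elements in A or B (or both)
A = {4, 7, 29}
B = {9, 11, 20}
A ∪ B = {4, 7, 9, 11, 20, 29}

A ∪ B = {4, 7, 9, 11, 20, 29}


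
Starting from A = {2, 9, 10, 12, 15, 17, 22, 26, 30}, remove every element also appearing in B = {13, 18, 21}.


A \ B = elements in A but not in B
A = {2, 9, 10, 12, 15, 17, 22, 26, 30}
B = {13, 18, 21}
Remove from A any elements in B
A \ B = {2, 9, 10, 12, 15, 17, 22, 26, 30}

A \ B = {2, 9, 10, 12, 15, 17, 22, 26, 30}


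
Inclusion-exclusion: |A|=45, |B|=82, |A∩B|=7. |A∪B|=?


|A ∪ B| = |A| + |B| - |A ∩ B|
= 45 + 82 - 7
= 120

|A ∪ B| = 120


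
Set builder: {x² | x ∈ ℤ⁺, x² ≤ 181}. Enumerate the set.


Checking each candidate:
Condition: positive perfect squares ≤ 181
Result = {1, 4, 9, 16, 25, 36, 49, 64, 81, 100, 121, 144, 169}

{1, 4, 9, 16, 25, 36, 49, 64, 81, 100, 121, 144, 169}


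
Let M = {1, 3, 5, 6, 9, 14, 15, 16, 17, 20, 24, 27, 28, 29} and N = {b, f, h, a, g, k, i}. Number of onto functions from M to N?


n = |M| = 14, k = |N| = 7. Surjections via inclusion-exclusion:
S(n,k) = Σ(-1)^i × C(k,i) × (k-i)^n, i=0 to k
i=0: (-1)^0×C(7,0)×7^14 = 678223072849
i=1: (-1)^1×C(7,1)×6^14 = -548549148672
i=2: (-1)^2×C(7,2)×5^14 = 128173828125
i=3: (-1)^3×C(7,3)×4^14 = -9395240960
i=4: (-1)^4×C(7,4)×3^14 = 167403915
i=5: (-1)^5×C(7,5)×2^14 = -344064
i=6: (-1)^6×C(7,6)×1^14 = 7
i=7: (-1)^7×C(7,7)×0^14 = 0
Total = 248619571200

Number of surjections = 248619571200


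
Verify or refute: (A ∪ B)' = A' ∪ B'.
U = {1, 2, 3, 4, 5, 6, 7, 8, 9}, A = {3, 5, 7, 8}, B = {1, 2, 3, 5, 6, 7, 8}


LHS: A ∪ B = {1, 2, 3, 5, 6, 7, 8}
(A ∪ B)' = U \ (A ∪ B) = {4, 9}
A' = {1, 2, 4, 6, 9}, B' = {4, 9}
Claimed RHS: A' ∪ B' = {1, 2, 4, 6, 9}
Identity is INVALID: LHS = {4, 9} but the RHS claimed here equals {1, 2, 4, 6, 9}. The correct form is (A ∪ B)' = A' ∩ B'.

Identity is invalid: (A ∪ B)' = {4, 9} but A' ∪ B' = {1, 2, 4, 6, 9}. The correct De Morgan law is (A ∪ B)' = A' ∩ B'.


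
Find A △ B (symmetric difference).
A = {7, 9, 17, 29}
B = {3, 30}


A △ B = (A \ B) ∪ (B \ A) = elements in exactly one of A or B
A \ B = {7, 9, 17, 29}
B \ A = {3, 30}
A △ B = {3, 7, 9, 17, 29, 30}

A △ B = {3, 7, 9, 17, 29, 30}


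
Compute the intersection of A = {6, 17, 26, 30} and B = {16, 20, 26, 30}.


A ∩ B = elements in both A and B
A = {6, 17, 26, 30}
B = {16, 20, 26, 30}
A ∩ B = {26, 30}

A ∩ B = {26, 30}


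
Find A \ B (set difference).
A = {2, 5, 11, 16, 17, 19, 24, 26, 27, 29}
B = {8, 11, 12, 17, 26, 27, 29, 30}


A \ B = elements in A but not in B
A = {2, 5, 11, 16, 17, 19, 24, 26, 27, 29}
B = {8, 11, 12, 17, 26, 27, 29, 30}
Remove from A any elements in B
A \ B = {2, 5, 16, 19, 24}

A \ B = {2, 5, 16, 19, 24}


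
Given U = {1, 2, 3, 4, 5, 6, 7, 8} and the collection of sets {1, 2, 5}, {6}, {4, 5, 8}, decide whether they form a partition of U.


A partition requires: (1) non-empty parts, (2) pairwise disjoint, (3) union = U
Parts: {1, 2, 5}, {6}, {4, 5, 8}
Union of parts: {1, 2, 4, 5, 6, 8}
U = {1, 2, 3, 4, 5, 6, 7, 8}
All non-empty? True
Pairwise disjoint? False
Covers U? False

No, not a valid partition


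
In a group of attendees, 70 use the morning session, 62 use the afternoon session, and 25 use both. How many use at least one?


|A ∪ B| = |A| + |B| - |A ∩ B|
= 70 + 62 - 25
= 107

|A ∪ B| = 107


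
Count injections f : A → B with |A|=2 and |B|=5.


An injection sends each of |A| = 2 inputs to a distinct output in B.
# injections = |B|·(|B|-1)·…·(|B|-|A|+1) = 5! / (5 - 2)!
= 5 × 4
= 20

Number of injections = 20


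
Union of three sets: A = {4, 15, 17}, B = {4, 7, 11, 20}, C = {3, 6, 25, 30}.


A ∪ B = {4, 7, 11, 15, 17, 20}
(A ∪ B) ∪ C = {3, 4, 6, 7, 11, 15, 17, 20, 25, 30}

A ∪ B ∪ C = {3, 4, 6, 7, 11, 15, 17, 20, 25, 30}


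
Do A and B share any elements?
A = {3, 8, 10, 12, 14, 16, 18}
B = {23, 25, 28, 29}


Disjoint means A ∩ B = ∅.
A ∩ B = ∅
A ∩ B = ∅, so A and B are disjoint.

No — A and B share no elements (A ∩ B = ∅), so they are disjoint


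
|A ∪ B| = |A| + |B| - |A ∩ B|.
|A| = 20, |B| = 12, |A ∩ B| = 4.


|A ∪ B| = |A| + |B| - |A ∩ B|
= 20 + 12 - 4
= 28

|A ∪ B| = 28


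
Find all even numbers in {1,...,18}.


Checking each candidate:
Condition: even numbers in {1,...,18}
Result = {2, 4, 6, 8, 10, 12, 14, 16, 18}

{2, 4, 6, 8, 10, 12, 14, 16, 18}


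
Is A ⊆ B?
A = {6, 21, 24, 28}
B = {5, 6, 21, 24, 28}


A ⊆ B means every element of A is in B.
All elements of A are in B.
So A ⊆ B.

Yes, A ⊆ B


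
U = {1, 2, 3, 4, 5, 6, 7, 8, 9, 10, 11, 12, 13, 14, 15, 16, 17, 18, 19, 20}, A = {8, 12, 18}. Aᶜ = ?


Aᶜ = U \ A = elements in U but not in A
U = {1, 2, 3, 4, 5, 6, 7, 8, 9, 10, 11, 12, 13, 14, 15, 16, 17, 18, 19, 20}
A = {8, 12, 18}
Aᶜ = {1, 2, 3, 4, 5, 6, 7, 9, 10, 11, 13, 14, 15, 16, 17, 19, 20}

Aᶜ = {1, 2, 3, 4, 5, 6, 7, 9, 10, 11, 13, 14, 15, 16, 17, 19, 20}


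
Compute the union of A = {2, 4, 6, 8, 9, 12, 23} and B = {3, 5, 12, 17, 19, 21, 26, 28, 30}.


A ∪ B = all elements in A or B (or both)
A = {2, 4, 6, 8, 9, 12, 23}
B = {3, 5, 12, 17, 19, 21, 26, 28, 30}
A ∪ B = {2, 3, 4, 5, 6, 8, 9, 12, 17, 19, 21, 23, 26, 28, 30}

A ∪ B = {2, 3, 4, 5, 6, 8, 9, 12, 17, 19, 21, 23, 26, 28, 30}


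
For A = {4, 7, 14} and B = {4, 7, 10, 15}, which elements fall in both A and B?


A = {4, 7, 14}
B = {4, 7, 10, 15}
Region: in both A and B
Elements: {4, 7}

Elements in both A and B: {4, 7}


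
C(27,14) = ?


C(n,k) = n! / (k!(n-k)!)
C(27,14) = 27! / (14!13!)
= 20058300

C(27,14) = 20058300


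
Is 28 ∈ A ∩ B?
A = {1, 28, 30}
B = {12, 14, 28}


A = {1, 28, 30}, B = {12, 14, 28}
A ∩ B = elements in both A and B
A ∩ B = {28}
Checking if 28 ∈ A ∩ B
28 is in A ∩ B → True

28 ∈ A ∩ B


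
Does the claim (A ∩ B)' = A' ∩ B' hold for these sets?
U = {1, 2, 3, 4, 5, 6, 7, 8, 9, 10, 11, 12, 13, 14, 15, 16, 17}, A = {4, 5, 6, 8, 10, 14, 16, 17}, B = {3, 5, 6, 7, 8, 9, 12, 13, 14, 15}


LHS: A ∩ B = {5, 6, 8, 14}
(A ∩ B)' = U \ (A ∩ B) = {1, 2, 3, 4, 7, 9, 10, 11, 12, 13, 15, 16, 17}
A' = {1, 2, 3, 7, 9, 11, 12, 13, 15}, B' = {1, 2, 4, 10, 11, 16, 17}
Claimed RHS: A' ∩ B' = {1, 2, 11}
Identity is INVALID: LHS = {1, 2, 3, 4, 7, 9, 10, 11, 12, 13, 15, 16, 17} but the RHS claimed here equals {1, 2, 11}. The correct form is (A ∩ B)' = A' ∪ B'.

Identity is invalid: (A ∩ B)' = {1, 2, 3, 4, 7, 9, 10, 11, 12, 13, 15, 16, 17} but A' ∩ B' = {1, 2, 11}. The correct De Morgan law is (A ∩ B)' = A' ∪ B'.


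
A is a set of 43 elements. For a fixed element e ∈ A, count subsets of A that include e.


Subsets of A containing e correspond to subsets of A \ {e}, which has 42 elements.
Count = 2^(n-1) = 2^42
= 4398046511104

Number of subsets containing e = 4398046511104


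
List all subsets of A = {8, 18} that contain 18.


A subset of A contains 18 iff the remaining 1 elements form any subset of A \ {18}.
Count: 2^(n-1) = 2^1 = 2
Subsets containing 18: {18}, {8, 18}

Subsets containing 18 (2 total): {18}, {8, 18}


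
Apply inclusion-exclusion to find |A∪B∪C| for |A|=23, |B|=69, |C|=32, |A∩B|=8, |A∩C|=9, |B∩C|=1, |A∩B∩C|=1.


|A∪B∪C| = |A|+|B|+|C| - |A∩B|-|A∩C|-|B∩C| + |A∩B∩C|
= 23+69+32 - 8-9-1 + 1
= 124 - 18 + 1
= 107

|A ∪ B ∪ C| = 107


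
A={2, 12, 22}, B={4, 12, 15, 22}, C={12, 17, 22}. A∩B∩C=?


A ∩ B = {12, 22}
(A ∩ B) ∩ C = {12, 22}

A ∩ B ∩ C = {12, 22}


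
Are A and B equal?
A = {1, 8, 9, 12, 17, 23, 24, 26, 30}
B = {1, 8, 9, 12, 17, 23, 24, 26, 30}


Two sets are equal iff they have exactly the same elements.
A = {1, 8, 9, 12, 17, 23, 24, 26, 30}
B = {1, 8, 9, 12, 17, 23, 24, 26, 30}
Same elements → A = B

Yes, A = B


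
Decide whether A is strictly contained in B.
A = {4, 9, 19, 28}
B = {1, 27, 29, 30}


A ⊂ B requires: A ⊆ B AND A ≠ B.
A ⊆ B? No
A ⊄ B, so A is not a proper subset.

No, A is not a proper subset of B


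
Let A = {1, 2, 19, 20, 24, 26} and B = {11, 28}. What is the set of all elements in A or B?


A ∪ B = all elements in A or B (or both)
A = {1, 2, 19, 20, 24, 26}
B = {11, 28}
A ∪ B = {1, 2, 11, 19, 20, 24, 26, 28}

A ∪ B = {1, 2, 11, 19, 20, 24, 26, 28}


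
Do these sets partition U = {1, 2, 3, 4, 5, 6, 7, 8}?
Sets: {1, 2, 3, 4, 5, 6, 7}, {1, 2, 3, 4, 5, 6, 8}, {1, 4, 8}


A partition requires: (1) non-empty parts, (2) pairwise disjoint, (3) union = U
Parts: {1, 2, 3, 4, 5, 6, 7}, {1, 2, 3, 4, 5, 6, 8}, {1, 4, 8}
Union of parts: {1, 2, 3, 4, 5, 6, 7, 8}
U = {1, 2, 3, 4, 5, 6, 7, 8}
All non-empty? True
Pairwise disjoint? False
Covers U? True

No, not a valid partition


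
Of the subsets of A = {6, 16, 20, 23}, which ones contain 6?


A subset of A contains 6 iff the remaining 3 elements form any subset of A \ {6}.
Count: 2^(n-1) = 2^3 = 8
Subsets containing 6: {6}, {6, 16}, {6, 20}, {6, 23}, {6, 16, 20}, {6, 16, 23}, {6, 20, 23}, {6, 16, 20, 23}

Subsets containing 6 (8 total): {6}, {6, 16}, {6, 20}, {6, 23}, {6, 16, 20}, {6, 16, 23}, {6, 20, 23}, {6, 16, 20, 23}


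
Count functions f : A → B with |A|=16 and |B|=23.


Each of |A| = 16 inputs maps to any of |B| = 23 outputs.
# functions = |B|^|A| = 23^16
= 6132610415680998648961

Number of functions = 6132610415680998648961


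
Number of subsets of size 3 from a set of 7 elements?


C(n,k) = n! / (k!(n-k)!)
C(7,3) = 7! / (3!4!)
= 35

C(7,3) = 35


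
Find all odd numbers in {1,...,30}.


Checking each candidate:
Condition: odd numbers in {1,...,30}
Result = {1, 3, 5, 7, 9, 11, 13, 15, 17, 19, 21, 23, 25, 27, 29}

{1, 3, 5, 7, 9, 11, 13, 15, 17, 19, 21, 23, 25, 27, 29}


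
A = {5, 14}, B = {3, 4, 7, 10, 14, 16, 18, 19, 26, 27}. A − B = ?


A \ B = elements in A but not in B
A = {5, 14}
B = {3, 4, 7, 10, 14, 16, 18, 19, 26, 27}
Remove from A any elements in B
A \ B = {5}

A \ B = {5}


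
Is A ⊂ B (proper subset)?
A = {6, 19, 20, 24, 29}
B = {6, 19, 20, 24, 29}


A ⊂ B requires: A ⊆ B AND A ≠ B.
A ⊆ B? Yes
A = B? Yes
A = B, so A is not a PROPER subset.

No, A is not a proper subset of B


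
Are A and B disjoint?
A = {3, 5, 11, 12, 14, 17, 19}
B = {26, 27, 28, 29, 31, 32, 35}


Disjoint means A ∩ B = ∅.
A ∩ B = ∅
A ∩ B = ∅, so A and B are disjoint.

Yes, A and B are disjoint


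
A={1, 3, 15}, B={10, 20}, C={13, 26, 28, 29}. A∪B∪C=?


A ∪ B = {1, 3, 10, 15, 20}
(A ∪ B) ∪ C = {1, 3, 10, 13, 15, 20, 26, 28, 29}

A ∪ B ∪ C = {1, 3, 10, 13, 15, 20, 26, 28, 29}


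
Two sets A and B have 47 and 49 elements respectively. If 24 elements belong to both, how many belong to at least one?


|A ∪ B| = |A| + |B| - |A ∩ B|
= 47 + 49 - 24
= 72

|A ∪ B| = 72


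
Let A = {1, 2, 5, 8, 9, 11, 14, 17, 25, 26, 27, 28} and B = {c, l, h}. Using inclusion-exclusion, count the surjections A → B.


n = |A| = 12, k = |B| = 3. Surjections via inclusion-exclusion:
S(n,k) = Σ(-1)^i × C(k,i) × (k-i)^n, i=0 to k
i=0: (-1)^0×C(3,0)×3^12 = 531441
i=1: (-1)^1×C(3,1)×2^12 = -12288
i=2: (-1)^2×C(3,2)×1^12 = 3
i=3: (-1)^3×C(3,3)×0^12 = 0
Total = 519156

Number of surjections = 519156


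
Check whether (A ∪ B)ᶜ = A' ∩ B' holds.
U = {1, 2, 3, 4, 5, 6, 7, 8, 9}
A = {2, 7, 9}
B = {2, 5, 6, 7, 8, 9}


LHS: A ∪ B = {2, 5, 6, 7, 8, 9}
(A ∪ B)' = U \ (A ∪ B) = {1, 3, 4}
A' = {1, 3, 4, 5, 6, 8}, B' = {1, 3, 4}
Claimed RHS: A' ∩ B' = {1, 3, 4}
Identity is VALID: LHS = RHS = {1, 3, 4} ✓

Identity is valid. (A ∪ B)' = A' ∩ B' = {1, 3, 4}


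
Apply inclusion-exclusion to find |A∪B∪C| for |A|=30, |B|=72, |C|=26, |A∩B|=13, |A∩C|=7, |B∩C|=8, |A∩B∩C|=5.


|A∪B∪C| = |A|+|B|+|C| - |A∩B|-|A∩C|-|B∩C| + |A∩B∩C|
= 30+72+26 - 13-7-8 + 5
= 128 - 28 + 5
= 105

|A ∪ B ∪ C| = 105


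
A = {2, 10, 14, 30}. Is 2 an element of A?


A = {2, 10, 14, 30}
Checking if 2 is in A
2 is in A → True

2 ∈ A


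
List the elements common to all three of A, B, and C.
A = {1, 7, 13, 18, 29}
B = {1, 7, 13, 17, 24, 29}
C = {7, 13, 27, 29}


A ∩ B = {1, 7, 13, 29}
(A ∩ B) ∩ C = {7, 13, 29}

A ∩ B ∩ C = {7, 13, 29}


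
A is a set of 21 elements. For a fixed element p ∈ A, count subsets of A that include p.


Subsets of A containing p correspond to subsets of A \ {p}, which has 20 elements.
Count = 2^(n-1) = 2^20
= 1048576

Number of subsets containing p = 1048576


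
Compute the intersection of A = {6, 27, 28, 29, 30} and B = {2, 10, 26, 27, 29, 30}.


A ∩ B = elements in both A and B
A = {6, 27, 28, 29, 30}
B = {2, 10, 26, 27, 29, 30}
A ∩ B = {27, 29, 30}

A ∩ B = {27, 29, 30}


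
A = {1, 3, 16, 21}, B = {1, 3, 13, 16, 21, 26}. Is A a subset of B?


A ⊆ B means every element of A is in B.
All elements of A are in B.
So A ⊆ B.

Yes, A ⊆ B


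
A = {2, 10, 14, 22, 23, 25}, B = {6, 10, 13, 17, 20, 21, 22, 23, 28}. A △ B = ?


A △ B = (A \ B) ∪ (B \ A) = elements in exactly one of A or B
A \ B = {2, 14, 25}
B \ A = {6, 13, 17, 20, 21, 28}
A △ B = {2, 6, 13, 14, 17, 20, 21, 25, 28}

A △ B = {2, 6, 13, 14, 17, 20, 21, 25, 28}


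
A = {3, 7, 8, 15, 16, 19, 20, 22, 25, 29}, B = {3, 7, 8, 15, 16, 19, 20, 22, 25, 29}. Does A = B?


Two sets are equal iff they have exactly the same elements.
A = {3, 7, 8, 15, 16, 19, 20, 22, 25, 29}
B = {3, 7, 8, 15, 16, 19, 20, 22, 25, 29}
Same elements → A = B

Yes, A = B


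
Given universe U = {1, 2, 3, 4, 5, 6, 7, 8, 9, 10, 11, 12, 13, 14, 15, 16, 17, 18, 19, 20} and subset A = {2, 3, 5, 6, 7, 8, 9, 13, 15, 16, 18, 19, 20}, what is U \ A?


Aᶜ = U \ A = elements in U but not in A
U = {1, 2, 3, 4, 5, 6, 7, 8, 9, 10, 11, 12, 13, 14, 15, 16, 17, 18, 19, 20}
A = {2, 3, 5, 6, 7, 8, 9, 13, 15, 16, 18, 19, 20}
Aᶜ = {1, 4, 10, 11, 12, 14, 17}

Aᶜ = {1, 4, 10, 11, 12, 14, 17}


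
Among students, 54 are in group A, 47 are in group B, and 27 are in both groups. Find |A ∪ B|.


|A ∪ B| = |A| + |B| - |A ∩ B|
= 54 + 47 - 27
= 74

|A ∪ B| = 74


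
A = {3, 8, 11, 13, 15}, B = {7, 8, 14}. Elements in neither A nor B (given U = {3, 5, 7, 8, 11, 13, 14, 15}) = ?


A = {3, 8, 11, 13, 15}
B = {7, 8, 14}
Region: in neither A nor B (given U = {3, 5, 7, 8, 11, 13, 14, 15})
Elements: {5}

Elements in neither A nor B (given U = {3, 5, 7, 8, 11, 13, 14, 15}): {5}


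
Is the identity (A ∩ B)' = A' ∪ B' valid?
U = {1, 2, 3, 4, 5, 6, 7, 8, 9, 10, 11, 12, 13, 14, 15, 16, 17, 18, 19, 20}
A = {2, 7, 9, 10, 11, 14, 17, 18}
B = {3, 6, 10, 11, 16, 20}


LHS: A ∩ B = {10, 11}
(A ∩ B)' = U \ (A ∩ B) = {1, 2, 3, 4, 5, 6, 7, 8, 9, 12, 13, 14, 15, 16, 17, 18, 19, 20}
A' = {1, 3, 4, 5, 6, 8, 12, 13, 15, 16, 19, 20}, B' = {1, 2, 4, 5, 7, 8, 9, 12, 13, 14, 15, 17, 18, 19}
Claimed RHS: A' ∪ B' = {1, 2, 3, 4, 5, 6, 7, 8, 9, 12, 13, 14, 15, 16, 17, 18, 19, 20}
Identity is VALID: LHS = RHS = {1, 2, 3, 4, 5, 6, 7, 8, 9, 12, 13, 14, 15, 16, 17, 18, 19, 20} ✓

Identity is valid. (A ∩ B)' = A' ∪ B' = {1, 2, 3, 4, 5, 6, 7, 8, 9, 12, 13, 14, 15, 16, 17, 18, 19, 20}


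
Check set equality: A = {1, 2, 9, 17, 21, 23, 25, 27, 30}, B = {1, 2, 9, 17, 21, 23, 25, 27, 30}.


Two sets are equal iff they have exactly the same elements.
A = {1, 2, 9, 17, 21, 23, 25, 27, 30}
B = {1, 2, 9, 17, 21, 23, 25, 27, 30}
Same elements → A = B

Yes, A = B


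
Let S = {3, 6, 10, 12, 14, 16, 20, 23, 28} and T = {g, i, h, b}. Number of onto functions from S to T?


n = |S| = 9, k = |T| = 4. Surjections via inclusion-exclusion:
S(n,k) = Σ(-1)^i × C(k,i) × (k-i)^n, i=0 to k
i=0: (-1)^0×C(4,0)×4^9 = 262144
i=1: (-1)^1×C(4,1)×3^9 = -78732
i=2: (-1)^2×C(4,2)×2^9 = 3072
i=3: (-1)^3×C(4,3)×1^9 = -4
i=4: (-1)^4×C(4,4)×0^9 = 0
Total = 186480

Number of surjections = 186480


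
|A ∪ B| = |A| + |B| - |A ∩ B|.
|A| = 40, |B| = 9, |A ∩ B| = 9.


|A ∪ B| = |A| + |B| - |A ∩ B|
= 40 + 9 - 9
= 40

|A ∪ B| = 40


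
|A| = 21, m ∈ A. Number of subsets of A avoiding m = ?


Subsets of A avoiding m are subsets of A \ {m}, which has 20 elements.
Count = 2^(n-1) = 2^20
= 1048576

Number of subsets avoiding m = 1048576


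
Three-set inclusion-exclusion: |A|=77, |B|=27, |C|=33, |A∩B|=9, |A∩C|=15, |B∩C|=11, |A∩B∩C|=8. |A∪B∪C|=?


|A∪B∪C| = |A|+|B|+|C| - |A∩B|-|A∩C|-|B∩C| + |A∩B∩C|
= 77+27+33 - 9-15-11 + 8
= 137 - 35 + 8
= 110

|A ∪ B ∪ C| = 110


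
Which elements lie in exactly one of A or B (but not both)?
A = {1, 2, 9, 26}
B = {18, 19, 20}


A △ B = (A \ B) ∪ (B \ A) = elements in exactly one of A or B
A \ B = {1, 2, 9, 26}
B \ A = {18, 19, 20}
A △ B = {1, 2, 9, 18, 19, 20, 26}

A △ B = {1, 2, 9, 18, 19, 20, 26}


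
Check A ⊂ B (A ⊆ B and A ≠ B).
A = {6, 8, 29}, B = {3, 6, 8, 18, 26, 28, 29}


A ⊂ B requires: A ⊆ B AND A ≠ B.
A ⊆ B? Yes
A = B? No
A ⊂ B: Yes (A is a proper subset of B)

Yes, A ⊂ B


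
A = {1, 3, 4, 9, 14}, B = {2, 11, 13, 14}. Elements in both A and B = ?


A = {1, 3, 4, 9, 14}
B = {2, 11, 13, 14}
Region: in both A and B
Elements: {14}

Elements in both A and B: {14}


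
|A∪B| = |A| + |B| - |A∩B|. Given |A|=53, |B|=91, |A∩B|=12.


|A ∪ B| = |A| + |B| - |A ∩ B|
= 53 + 91 - 12
= 132

|A ∪ B| = 132


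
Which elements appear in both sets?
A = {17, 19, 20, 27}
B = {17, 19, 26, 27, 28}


A ∩ B = elements in both A and B
A = {17, 19, 20, 27}
B = {17, 19, 26, 27, 28}
A ∩ B = {17, 19, 27}

A ∩ B = {17, 19, 27}


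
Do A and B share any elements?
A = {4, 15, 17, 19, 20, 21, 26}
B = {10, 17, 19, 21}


Disjoint means A ∩ B = ∅.
A ∩ B = {17, 19, 21}
A ∩ B ≠ ∅, so A and B are NOT disjoint.

Yes — A and B share the element(s) of A ∩ B = {17, 19, 21}, so they are not disjoint


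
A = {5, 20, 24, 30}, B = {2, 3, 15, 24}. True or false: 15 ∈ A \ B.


A = {5, 20, 24, 30}, B = {2, 3, 15, 24}
A \ B = elements in A but not in B
A \ B = {5, 20, 30}
Checking if 15 ∈ A \ B
15 is not in A \ B → False

15 ∉ A \ B


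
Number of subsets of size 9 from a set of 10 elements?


C(n,k) = n! / (k!(n-k)!)
C(10,9) = 10! / (9!1!)
= 10

C(10,9) = 10


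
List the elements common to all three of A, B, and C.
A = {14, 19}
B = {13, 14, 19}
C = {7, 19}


A ∩ B = {14, 19}
(A ∩ B) ∩ C = {19}

A ∩ B ∩ C = {19}


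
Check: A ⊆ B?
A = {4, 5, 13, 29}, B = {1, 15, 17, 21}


A ⊆ B means every element of A is in B.
Elements in A not in B: {4, 5, 13, 29}
So A ⊄ B.

No, A ⊄ B


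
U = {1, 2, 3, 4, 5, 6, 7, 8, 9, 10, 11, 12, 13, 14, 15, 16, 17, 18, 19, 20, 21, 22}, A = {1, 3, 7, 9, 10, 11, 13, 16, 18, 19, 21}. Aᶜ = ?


Aᶜ = U \ A = elements in U but not in A
U = {1, 2, 3, 4, 5, 6, 7, 8, 9, 10, 11, 12, 13, 14, 15, 16, 17, 18, 19, 20, 21, 22}
A = {1, 3, 7, 9, 10, 11, 13, 16, 18, 19, 21}
Aᶜ = {2, 4, 5, 6, 8, 12, 14, 15, 17, 20, 22}

Aᶜ = {2, 4, 5, 6, 8, 12, 14, 15, 17, 20, 22}


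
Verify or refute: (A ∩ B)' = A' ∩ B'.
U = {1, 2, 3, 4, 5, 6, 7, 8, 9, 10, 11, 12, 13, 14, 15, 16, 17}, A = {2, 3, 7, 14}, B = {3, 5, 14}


LHS: A ∩ B = {3, 14}
(A ∩ B)' = U \ (A ∩ B) = {1, 2, 4, 5, 6, 7, 8, 9, 10, 11, 12, 13, 15, 16, 17}
A' = {1, 4, 5, 6, 8, 9, 10, 11, 12, 13, 15, 16, 17}, B' = {1, 2, 4, 6, 7, 8, 9, 10, 11, 12, 13, 15, 16, 17}
Claimed RHS: A' ∩ B' = {1, 4, 6, 8, 9, 10, 11, 12, 13, 15, 16, 17}
Identity is INVALID: LHS = {1, 2, 4, 5, 6, 7, 8, 9, 10, 11, 12, 13, 15, 16, 17} but the RHS claimed here equals {1, 4, 6, 8, 9, 10, 11, 12, 13, 15, 16, 17}. The correct form is (A ∩ B)' = A' ∪ B'.

Identity is invalid: (A ∩ B)' = {1, 2, 4, 5, 6, 7, 8, 9, 10, 11, 12, 13, 15, 16, 17} but A' ∩ B' = {1, 4, 6, 8, 9, 10, 11, 12, 13, 15, 16, 17}. The correct De Morgan law is (A ∩ B)' = A' ∪ B'.
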